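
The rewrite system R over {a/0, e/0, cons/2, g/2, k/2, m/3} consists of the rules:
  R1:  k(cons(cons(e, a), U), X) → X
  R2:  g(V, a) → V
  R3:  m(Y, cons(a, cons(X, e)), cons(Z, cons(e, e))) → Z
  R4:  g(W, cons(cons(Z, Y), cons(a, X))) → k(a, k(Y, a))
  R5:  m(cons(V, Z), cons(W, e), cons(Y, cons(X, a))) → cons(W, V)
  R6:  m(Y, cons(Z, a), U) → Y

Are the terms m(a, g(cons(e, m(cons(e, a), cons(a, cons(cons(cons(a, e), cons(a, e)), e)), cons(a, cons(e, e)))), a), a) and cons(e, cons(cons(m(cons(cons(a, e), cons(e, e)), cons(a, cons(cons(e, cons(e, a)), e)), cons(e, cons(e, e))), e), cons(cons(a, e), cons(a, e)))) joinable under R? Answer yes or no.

Reduce t₁ = m(a, g(cons(e, m(cons(e, a), cons(a, cons(cons(cons(a, e), cons(a, e)), e)), cons(a, cons(e, e)))), a), a):
1. m(a, g(cons(e, m(cons(e, a), cons(a, cons(cons(cons(a, e), cons(a, e)), e)), cons(a, cons(e, e)))), a), a)  →  m(a, cons(e, m(cons(e, a), cons(a, cons(cons(cons(a, e), cons(a, e)), e)), cons(a, cons(e, e)))), a)   [R2 at 2]
2. m(a, cons(e, m(cons(e, a), cons(a, cons(cons(cons(a, e), cons(a, e)), e)), cons(a, cons(e, e)))), a)  →  m(a, cons(e, a), a)   [R3 at 2.2]
3. m(a, cons(e, a), a)  →  a   [R6 at ε]

Reduce t₂ = cons(e, cons(cons(m(cons(cons(a, e), cons(e, e)), cons(a, cons(cons(e, cons(e, a)), e)), cons(e, cons(e, e))), e), cons(cons(a, e), cons(a, e)))):
1. cons(e, cons(cons(m(cons(cons(a, e), cons(e, e)), cons(a, cons(cons(e, cons(e, a)), e)), cons(e, cons(e, e))), e), cons(cons(a, e), cons(a, e))))  →  cons(e, cons(cons(e, e), cons(cons(a, e), cons(a, e))))   [R3 at 2.1.1]

no — NF(t₁) = a, NF(t₂) = cons(e, cons(cons(e, e), cons(cons(a, e), cons(a, e))))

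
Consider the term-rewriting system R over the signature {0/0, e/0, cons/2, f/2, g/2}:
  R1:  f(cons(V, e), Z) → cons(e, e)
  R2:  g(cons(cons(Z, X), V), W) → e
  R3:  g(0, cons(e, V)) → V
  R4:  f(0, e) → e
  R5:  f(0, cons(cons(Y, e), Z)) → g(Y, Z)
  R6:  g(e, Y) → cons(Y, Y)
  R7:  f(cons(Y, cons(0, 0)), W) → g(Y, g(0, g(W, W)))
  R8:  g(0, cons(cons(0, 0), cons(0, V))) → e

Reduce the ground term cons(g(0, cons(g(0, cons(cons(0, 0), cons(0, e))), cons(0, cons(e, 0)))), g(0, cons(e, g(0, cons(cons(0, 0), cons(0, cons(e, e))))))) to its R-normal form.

cons(cons(0, cons(e, 0)), e)

1. cons(g(0, cons(g(0, cons(cons(0, 0), cons(0, e))), cons(0, cons(e, 0)))), g(0, cons(e, g(0, cons(cons(0, 0), cons(0, cons(e, e)))))))  →  cons(g(0, cons(e, cons(0, cons(e, 0)))), g(0, cons(e, g(0, cons(cons(0, 0), cons(0, cons(e, e)))))))   [R8 at 1.2.1]
2. cons(g(0, cons(e, cons(0, cons(e, 0)))), g(0, cons(e, g(0, cons(cons(0, 0), cons(0, cons(e, e)))))))  →  cons(cons(0, cons(e, 0)), g(0, cons(e, g(0, cons(cons(0, 0), cons(0, cons(e, e)))))))   [R3 at 1]
3. cons(cons(0, cons(e, 0)), g(0, cons(e, g(0, cons(cons(0, 0), cons(0, cons(e, e)))))))  →  cons(cons(0, cons(e, 0)), g(0, cons(cons(0, 0), cons(0, cons(e, e)))))   [R3 at 2]
4. cons(cons(0, cons(e, 0)), g(0, cons(cons(0, 0), cons(0, cons(e, e)))))  →  cons(cons(0, cons(e, 0)), e)   [R8 at 2]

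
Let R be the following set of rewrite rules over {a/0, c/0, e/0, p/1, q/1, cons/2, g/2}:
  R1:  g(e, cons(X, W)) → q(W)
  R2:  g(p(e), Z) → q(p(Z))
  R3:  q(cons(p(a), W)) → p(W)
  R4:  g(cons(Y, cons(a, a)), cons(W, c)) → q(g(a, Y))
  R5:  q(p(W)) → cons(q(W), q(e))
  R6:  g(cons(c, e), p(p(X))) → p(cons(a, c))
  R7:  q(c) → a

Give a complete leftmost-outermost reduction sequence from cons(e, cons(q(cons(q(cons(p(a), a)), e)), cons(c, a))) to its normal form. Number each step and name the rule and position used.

1. cons(e, cons(q(cons(q(cons(p(a), a)), e)), cons(c, a)))  →  cons(e, cons(q(cons(p(a), e)), cons(c, a)))   [R3 at 2.1.1.1]
2. cons(e, cons(q(cons(p(a), e)), cons(c, a)))  →  cons(e, cons(p(e), cons(c, a)))   [R3 at 2.1]

cons(e, cons(p(e), cons(c, a)))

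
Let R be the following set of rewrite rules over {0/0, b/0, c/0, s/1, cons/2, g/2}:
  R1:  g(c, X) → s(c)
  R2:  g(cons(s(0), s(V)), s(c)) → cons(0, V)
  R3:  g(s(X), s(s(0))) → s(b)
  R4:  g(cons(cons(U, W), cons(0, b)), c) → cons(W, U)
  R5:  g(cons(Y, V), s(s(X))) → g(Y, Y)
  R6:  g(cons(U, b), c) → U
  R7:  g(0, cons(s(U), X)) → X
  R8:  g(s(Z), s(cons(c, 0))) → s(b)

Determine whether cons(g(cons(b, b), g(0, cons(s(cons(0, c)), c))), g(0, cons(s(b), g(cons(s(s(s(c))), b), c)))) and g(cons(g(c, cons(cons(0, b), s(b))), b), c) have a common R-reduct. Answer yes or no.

no — NF(t₁) = cons(b, s(s(s(c)))), NF(t₂) = s(c)

Reduce t₁ = cons(g(cons(b, b), g(0, cons(s(cons(0, c)), c))), g(0, cons(s(b), g(cons(s(s(s(c))), b), c)))):
1. cons(g(cons(b, b), g(0, cons(s(cons(0, c)), c))), g(0, cons(s(b), g(cons(s(s(s(c))), b), c))))  →  cons(g(cons(b, b), c), g(0, cons(s(b), g(cons(s(s(s(c))), b), c))))   [R7 at 1.2]
2. cons(g(cons(b, b), c), g(0, cons(s(b), g(cons(s(s(s(c))), b), c))))  →  cons(b, g(0, cons(s(b), g(cons(s(s(s(c))), b), c))))   [R6 at 1]
3. cons(b, g(0, cons(s(b), g(cons(s(s(s(c))), b), c))))  →  cons(b, g(cons(s(s(s(c))), b), c))   [R7 at 2]
4. cons(b, g(cons(s(s(s(c))), b), c))  →  cons(b, s(s(s(c))))   [R6 at 2]

Reduce t₂ = g(cons(g(c, cons(cons(0, b), s(b))), b), c):
1. g(cons(g(c, cons(cons(0, b), s(b))), b), c)  →  g(c, cons(cons(0, b), s(b)))   [R6 at ε]
2. g(c, cons(cons(0, b), s(b)))  →  s(c)   [R1 at ε]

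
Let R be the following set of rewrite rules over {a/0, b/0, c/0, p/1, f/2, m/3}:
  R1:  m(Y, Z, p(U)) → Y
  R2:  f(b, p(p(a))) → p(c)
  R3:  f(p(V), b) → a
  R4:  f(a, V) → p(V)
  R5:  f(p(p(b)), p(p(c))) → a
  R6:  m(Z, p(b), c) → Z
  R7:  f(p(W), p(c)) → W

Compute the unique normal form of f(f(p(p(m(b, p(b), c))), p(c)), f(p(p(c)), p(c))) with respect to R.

1. f(f(p(p(m(b, p(b), c))), p(c)), f(p(p(c)), p(c)))  →  f(p(m(b, p(b), c)), f(p(p(c)), p(c)))   [R7 at 1]
2. f(p(m(b, p(b), c)), f(p(p(c)), p(c)))  →  f(p(b), f(p(p(c)), p(c)))   [R6 at 1.1]
3. f(p(b), f(p(p(c)), p(c)))  →  f(p(b), p(c))   [R7 at 2]
4. f(p(b), p(c))  →  b   [R7 at ε]

b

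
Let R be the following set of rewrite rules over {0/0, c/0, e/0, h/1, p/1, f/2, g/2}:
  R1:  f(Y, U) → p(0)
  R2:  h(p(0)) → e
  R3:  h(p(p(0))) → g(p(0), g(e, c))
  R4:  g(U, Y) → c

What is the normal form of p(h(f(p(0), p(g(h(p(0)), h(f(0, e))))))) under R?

1. p(h(f(p(0), p(g(h(p(0)), h(f(0, e)))))))  →  p(h(p(0)))   [R1 at 1.1]
2. p(h(p(0)))  →  p(e)   [R2 at 1]

p(e)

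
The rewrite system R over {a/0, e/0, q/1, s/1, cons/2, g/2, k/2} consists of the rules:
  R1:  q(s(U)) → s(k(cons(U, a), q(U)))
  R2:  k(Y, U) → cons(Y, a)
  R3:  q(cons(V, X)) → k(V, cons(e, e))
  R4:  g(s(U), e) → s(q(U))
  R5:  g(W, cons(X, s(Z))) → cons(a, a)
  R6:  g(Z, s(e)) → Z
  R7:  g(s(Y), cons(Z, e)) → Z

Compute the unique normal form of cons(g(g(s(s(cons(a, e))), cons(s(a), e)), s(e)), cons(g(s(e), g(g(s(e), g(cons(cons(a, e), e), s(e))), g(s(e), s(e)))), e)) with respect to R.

1. cons(g(g(s(s(cons(a, e))), cons(s(a), e)), s(e)), cons(g(s(e), g(g(s(e), g(cons(cons(a, e), e), s(e))), g(s(e), s(e)))), e))  →  cons(g(s(s(cons(a, e))), cons(s(a), e)), cons(g(s(e), g(g(s(e), g(cons(cons(a, e), e), s(e))), g(s(e), s(e)))), e))   [R6 at 1]
2. cons(g(s(s(cons(a, e))), cons(s(a), e)), cons(g(s(e), g(g(s(e), g(cons(cons(a, e), e), s(e))), g(s(e), s(e)))), e))  →  cons(s(a), cons(g(s(e), g(g(s(e), g(cons(cons(a, e), e), s(e))), g(s(e), s(e)))), e))   [R7 at 1]
3. cons(s(a), cons(g(s(e), g(g(s(e), g(cons(cons(a, e), e), s(e))), g(s(e), s(e)))), e))  →  cons(s(a), cons(g(s(e), g(g(s(e), cons(cons(a, e), e)), g(s(e), s(e)))), e))   [R6 at 2.1.2.1.2]
4. cons(s(a), cons(g(s(e), g(g(s(e), cons(cons(a, e), e)), g(s(e), s(e)))), e))  →  cons(s(a), cons(g(s(e), g(cons(a, e), g(s(e), s(e)))), e))   [R7 at 2.1.2.1]
5. cons(s(a), cons(g(s(e), g(cons(a, e), g(s(e), s(e)))), e))  →  cons(s(a), cons(g(s(e), g(cons(a, e), s(e))), e))   [R6 at 2.1.2.2]
6. cons(s(a), cons(g(s(e), g(cons(a, e), s(e))), e))  →  cons(s(a), cons(g(s(e), cons(a, e)), e))   [R6 at 2.1.2]
7. cons(s(a), cons(g(s(e), cons(a, e)), e))  →  cons(s(a), cons(a, e))   [R7 at 2.1]

cons(s(a), cons(a, e))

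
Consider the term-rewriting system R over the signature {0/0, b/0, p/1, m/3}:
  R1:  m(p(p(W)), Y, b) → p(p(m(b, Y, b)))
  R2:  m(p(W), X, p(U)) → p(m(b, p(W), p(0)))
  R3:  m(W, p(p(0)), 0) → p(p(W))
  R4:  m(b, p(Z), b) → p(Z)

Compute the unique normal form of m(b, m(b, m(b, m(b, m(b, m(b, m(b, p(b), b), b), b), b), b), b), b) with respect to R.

p(b)

1. m(b, m(b, m(b, m(b, m(b, m(b, m(b, p(b), b), b), b), b), b), b), b)  →  m(b, m(b, m(b, m(b, m(b, m(b, p(b), b), b), b), b), b), b)   [R4 at 2.2.2.2.2.2]
2. m(b, m(b, m(b, m(b, m(b, m(b, p(b), b), b), b), b), b), b)  →  m(b, m(b, m(b, m(b, m(b, p(b), b), b), b), b), b)   [R4 at 2.2.2.2.2]
3. m(b, m(b, m(b, m(b, m(b, p(b), b), b), b), b), b)  →  m(b, m(b, m(b, m(b, p(b), b), b), b), b)   [R4 at 2.2.2.2]
4. m(b, m(b, m(b, m(b, p(b), b), b), b), b)  →  m(b, m(b, m(b, p(b), b), b), b)   [R4 at 2.2.2]
5. m(b, m(b, m(b, p(b), b), b), b)  →  m(b, m(b, p(b), b), b)   [R4 at 2.2]
6. m(b, m(b, p(b), b), b)  →  m(b, p(b), b)   [R4 at 2]
7. m(b, p(b), b)  →  p(b)   [R4 at ε]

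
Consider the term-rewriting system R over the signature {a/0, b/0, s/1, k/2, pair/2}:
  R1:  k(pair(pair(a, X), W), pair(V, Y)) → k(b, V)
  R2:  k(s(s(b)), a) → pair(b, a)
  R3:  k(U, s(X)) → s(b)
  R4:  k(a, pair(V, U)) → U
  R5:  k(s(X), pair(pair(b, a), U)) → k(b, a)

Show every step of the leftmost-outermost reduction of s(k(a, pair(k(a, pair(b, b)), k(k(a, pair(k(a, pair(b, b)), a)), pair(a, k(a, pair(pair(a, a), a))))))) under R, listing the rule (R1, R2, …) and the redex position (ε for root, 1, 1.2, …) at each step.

s(a)

1. s(k(a, pair(k(a, pair(b, b)), k(k(a, pair(k(a, pair(b, b)), a)), pair(a, k(a, pair(pair(a, a), a)))))))  →  s(k(k(a, pair(k(a, pair(b, b)), a)), pair(a, k(a, pair(pair(a, a), a)))))   [R4 at 1]
2. s(k(k(a, pair(k(a, pair(b, b)), a)), pair(a, k(a, pair(pair(a, a), a)))))  →  s(k(a, pair(a, k(a, pair(pair(a, a), a)))))   [R4 at 1.1]
3. s(k(a, pair(a, k(a, pair(pair(a, a), a)))))  →  s(k(a, pair(pair(a, a), a)))   [R4 at 1]
4. s(k(a, pair(pair(a, a), a)))  →  s(a)   [R4 at 1]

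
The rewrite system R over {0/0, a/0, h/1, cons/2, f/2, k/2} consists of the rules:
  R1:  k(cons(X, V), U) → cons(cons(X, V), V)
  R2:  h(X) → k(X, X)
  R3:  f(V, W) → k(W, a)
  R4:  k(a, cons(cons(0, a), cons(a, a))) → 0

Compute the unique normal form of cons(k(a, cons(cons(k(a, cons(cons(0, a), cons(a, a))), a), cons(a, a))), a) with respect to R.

cons(0, a)

1. cons(k(a, cons(cons(k(a, cons(cons(0, a), cons(a, a))), a), cons(a, a))), a)  →  cons(k(a, cons(cons(0, a), cons(a, a))), a)   [R4 at 1.2.1.1]
2. cons(k(a, cons(cons(0, a), cons(a, a))), a)  →  cons(0, a)   [R4 at 1]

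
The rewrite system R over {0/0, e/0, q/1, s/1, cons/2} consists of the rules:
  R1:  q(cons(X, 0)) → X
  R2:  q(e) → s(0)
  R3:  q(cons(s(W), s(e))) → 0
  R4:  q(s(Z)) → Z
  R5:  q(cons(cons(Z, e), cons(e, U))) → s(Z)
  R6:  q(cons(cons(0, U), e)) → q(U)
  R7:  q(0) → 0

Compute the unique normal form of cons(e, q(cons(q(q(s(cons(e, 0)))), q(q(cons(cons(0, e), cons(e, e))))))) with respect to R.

cons(e, e)

1. cons(e, q(cons(q(q(s(cons(e, 0)))), q(q(cons(cons(0, e), cons(e, e)))))))  →  cons(e, q(cons(q(cons(e, 0)), q(q(cons(cons(0, e), cons(e, e)))))))   [R4 at 2.1.1.1]
2. cons(e, q(cons(q(cons(e, 0)), q(q(cons(cons(0, e), cons(e, e)))))))  →  cons(e, q(cons(e, q(q(cons(cons(0, e), cons(e, e)))))))   [R1 at 2.1.1]
3. cons(e, q(cons(e, q(q(cons(cons(0, e), cons(e, e)))))))  →  cons(e, q(cons(e, q(s(0)))))   [R5 at 2.1.2.1]
4. cons(e, q(cons(e, q(s(0)))))  →  cons(e, q(cons(e, 0)))   [R4 at 2.1.2]
5. cons(e, q(cons(e, 0)))  →  cons(e, e)   [R1 at 2]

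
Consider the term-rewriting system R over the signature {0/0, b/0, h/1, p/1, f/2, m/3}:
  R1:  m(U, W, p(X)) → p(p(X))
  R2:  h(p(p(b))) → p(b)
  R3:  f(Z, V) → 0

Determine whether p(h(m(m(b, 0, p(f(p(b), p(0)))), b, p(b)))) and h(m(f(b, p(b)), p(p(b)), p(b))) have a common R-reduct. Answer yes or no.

no — NF(t₁) = p(p(b)), NF(t₂) = p(b)

Reduce t₁ = p(h(m(m(b, 0, p(f(p(b), p(0)))), b, p(b)))):
1. p(h(m(m(b, 0, p(f(p(b), p(0)))), b, p(b))))  →  p(h(p(p(b))))   [R1 at 1.1]
2. p(h(p(p(b))))  →  p(p(b))   [R2 at 1]

Reduce t₂ = h(m(f(b, p(b)), p(p(b)), p(b))):
1. h(m(f(b, p(b)), p(p(b)), p(b)))  →  h(p(p(b)))   [R1 at 1]
2. h(p(p(b)))  →  p(b)   [R2 at ε]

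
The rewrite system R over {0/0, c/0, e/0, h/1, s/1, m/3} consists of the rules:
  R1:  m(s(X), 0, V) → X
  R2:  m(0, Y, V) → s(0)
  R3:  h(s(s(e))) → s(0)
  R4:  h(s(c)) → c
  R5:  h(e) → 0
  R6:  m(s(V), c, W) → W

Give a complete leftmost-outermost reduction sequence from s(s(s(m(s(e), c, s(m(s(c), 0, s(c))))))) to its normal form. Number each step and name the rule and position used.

1. s(s(s(m(s(e), c, s(m(s(c), 0, s(c)))))))  →  s(s(s(s(m(s(c), 0, s(c))))))   [R6 at 1.1.1]
2. s(s(s(s(m(s(c), 0, s(c))))))  →  s(s(s(s(c))))   [R1 at 1.1.1.1]

s(s(s(s(c))))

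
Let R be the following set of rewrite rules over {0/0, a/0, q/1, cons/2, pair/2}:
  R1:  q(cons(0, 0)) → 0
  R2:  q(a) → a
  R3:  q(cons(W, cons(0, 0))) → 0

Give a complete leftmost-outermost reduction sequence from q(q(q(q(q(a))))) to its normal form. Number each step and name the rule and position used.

a

1. q(q(q(q(q(a)))))  →  q(q(q(q(a))))   [R2 at 1.1.1.1]
2. q(q(q(q(a))))  →  q(q(q(a)))   [R2 at 1.1.1]
3. q(q(q(a)))  →  q(q(a))   [R2 at 1.1]
4. q(q(a))  →  q(a)   [R2 at 1]
5. q(a)  →  a   [R2 at ε]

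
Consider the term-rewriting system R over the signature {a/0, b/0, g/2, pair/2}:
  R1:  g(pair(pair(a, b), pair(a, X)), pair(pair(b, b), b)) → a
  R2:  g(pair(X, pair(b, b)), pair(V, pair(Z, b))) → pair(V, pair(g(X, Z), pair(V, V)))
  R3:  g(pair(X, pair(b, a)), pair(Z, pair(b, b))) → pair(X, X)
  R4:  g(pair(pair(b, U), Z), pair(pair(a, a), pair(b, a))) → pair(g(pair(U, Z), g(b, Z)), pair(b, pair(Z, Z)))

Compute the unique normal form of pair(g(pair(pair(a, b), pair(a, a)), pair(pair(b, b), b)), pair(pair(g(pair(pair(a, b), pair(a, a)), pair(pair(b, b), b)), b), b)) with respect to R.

1. pair(g(pair(pair(a, b), pair(a, a)), pair(pair(b, b), b)), pair(pair(g(pair(pair(a, b), pair(a, a)), pair(pair(b, b), b)), b), b))  →  pair(a, pair(pair(g(pair(pair(a, b), pair(a, a)), pair(pair(b, b), b)), b), b))   [R1 at 1]
2. pair(a, pair(pair(g(pair(pair(a, b), pair(a, a)), pair(pair(b, b), b)), b), b))  →  pair(a, pair(pair(a, b), b))   [R1 at 2.1.1]

pair(a, pair(pair(a, b), b))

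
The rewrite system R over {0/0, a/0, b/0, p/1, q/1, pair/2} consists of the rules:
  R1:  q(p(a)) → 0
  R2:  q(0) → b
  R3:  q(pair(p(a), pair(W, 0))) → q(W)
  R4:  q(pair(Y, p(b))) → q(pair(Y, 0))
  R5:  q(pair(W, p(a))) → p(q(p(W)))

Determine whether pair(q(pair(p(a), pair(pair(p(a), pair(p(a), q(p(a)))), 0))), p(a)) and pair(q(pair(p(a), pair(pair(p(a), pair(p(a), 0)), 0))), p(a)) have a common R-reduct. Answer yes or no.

Reduce t₁ = pair(q(pair(p(a), pair(pair(p(a), pair(p(a), q(p(a)))), 0))), p(a)):
1. pair(q(pair(p(a), pair(pair(p(a), pair(p(a), q(p(a)))), 0))), p(a))  →  pair(q(pair(p(a), pair(p(a), q(p(a))))), p(a))   [R3 at 1]
2. pair(q(pair(p(a), pair(p(a), q(p(a))))), p(a))  →  pair(q(pair(p(a), pair(p(a), 0))), p(a))   [R1 at 1.1.2.2]
3. pair(q(pair(p(a), pair(p(a), 0))), p(a))  →  pair(q(p(a)), p(a))   [R3 at 1]
4. pair(q(p(a)), p(a))  →  pair(0, p(a))   [R1 at 1]

Reduce t₂ = pair(q(pair(p(a), pair(pair(p(a), pair(p(a), 0)), 0))), p(a)):
1. pair(q(pair(p(a), pair(pair(p(a), pair(p(a), 0)), 0))), p(a))  →  pair(q(pair(p(a), pair(p(a), 0))), p(a))   [R3 at 1]
2. pair(q(pair(p(a), pair(p(a), 0))), p(a))  →  pair(q(p(a)), p(a))   [R3 at 1]
3. pair(q(p(a)), p(a))  →  pair(0, p(a))   [R1 at 1]

yes — NF(t₁) = pair(0, p(a)), NF(t₂) = pair(0, p(a))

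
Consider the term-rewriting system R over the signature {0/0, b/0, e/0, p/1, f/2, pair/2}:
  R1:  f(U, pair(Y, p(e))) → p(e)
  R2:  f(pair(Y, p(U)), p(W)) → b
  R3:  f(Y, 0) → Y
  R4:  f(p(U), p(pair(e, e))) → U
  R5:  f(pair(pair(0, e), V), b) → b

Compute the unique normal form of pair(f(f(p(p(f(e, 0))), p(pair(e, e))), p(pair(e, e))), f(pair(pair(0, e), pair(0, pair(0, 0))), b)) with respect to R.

pair(e, b)

1. pair(f(f(p(p(f(e, 0))), p(pair(e, e))), p(pair(e, e))), f(pair(pair(0, e), pair(0, pair(0, 0))), b))  →  pair(f(p(f(e, 0)), p(pair(e, e))), f(pair(pair(0, e), pair(0, pair(0, 0))), b))   [R4 at 1.1]
2. pair(f(p(f(e, 0)), p(pair(e, e))), f(pair(pair(0, e), pair(0, pair(0, 0))), b))  →  pair(f(e, 0), f(pair(pair(0, e), pair(0, pair(0, 0))), b))   [R4 at 1]
3. pair(f(e, 0), f(pair(pair(0, e), pair(0, pair(0, 0))), b))  →  pair(e, f(pair(pair(0, e), pair(0, pair(0, 0))), b))   [R3 at 1]
4. pair(e, f(pair(pair(0, e), pair(0, pair(0, 0))), b))  →  pair(e, b)   [R5 at 2]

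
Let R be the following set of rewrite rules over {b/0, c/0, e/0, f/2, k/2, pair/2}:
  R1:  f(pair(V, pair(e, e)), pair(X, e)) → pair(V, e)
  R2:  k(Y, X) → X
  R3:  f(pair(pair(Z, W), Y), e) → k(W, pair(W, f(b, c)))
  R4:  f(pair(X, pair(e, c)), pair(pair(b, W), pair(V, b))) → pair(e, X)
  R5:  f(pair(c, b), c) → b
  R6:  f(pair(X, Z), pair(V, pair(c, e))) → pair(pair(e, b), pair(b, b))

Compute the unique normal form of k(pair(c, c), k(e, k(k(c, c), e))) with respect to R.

e

1. k(pair(c, c), k(e, k(k(c, c), e)))  →  k(e, k(k(c, c), e))   [R2 at ε]
2. k(e, k(k(c, c), e))  →  k(k(c, c), e)   [R2 at ε]
3. k(k(c, c), e)  →  e   [R2 at ε]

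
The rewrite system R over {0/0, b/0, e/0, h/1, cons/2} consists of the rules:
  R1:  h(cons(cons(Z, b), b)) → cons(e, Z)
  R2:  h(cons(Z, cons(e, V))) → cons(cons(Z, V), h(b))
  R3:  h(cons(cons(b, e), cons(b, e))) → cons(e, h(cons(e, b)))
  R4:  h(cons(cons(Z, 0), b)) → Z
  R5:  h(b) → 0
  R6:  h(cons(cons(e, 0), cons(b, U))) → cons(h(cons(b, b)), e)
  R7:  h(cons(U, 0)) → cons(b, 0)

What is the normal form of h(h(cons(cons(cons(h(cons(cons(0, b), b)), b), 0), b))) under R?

e

1. h(h(cons(cons(cons(h(cons(cons(0, b), b)), b), 0), b)))  →  h(cons(h(cons(cons(0, b), b)), b))   [R4 at 1]
2. h(cons(h(cons(cons(0, b), b)), b))  →  h(cons(cons(e, 0), b))   [R1 at 1.1]
3. h(cons(cons(e, 0), b))  →  e   [R4 at ε]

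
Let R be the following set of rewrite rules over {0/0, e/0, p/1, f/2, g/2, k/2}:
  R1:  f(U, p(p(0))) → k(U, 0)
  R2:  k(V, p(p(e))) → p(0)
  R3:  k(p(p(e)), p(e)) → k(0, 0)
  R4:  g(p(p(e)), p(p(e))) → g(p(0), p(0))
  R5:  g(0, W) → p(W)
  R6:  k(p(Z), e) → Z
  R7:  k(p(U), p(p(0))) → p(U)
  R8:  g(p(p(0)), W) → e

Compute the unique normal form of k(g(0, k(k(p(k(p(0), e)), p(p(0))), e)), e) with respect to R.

0

1. k(g(0, k(k(p(k(p(0), e)), p(p(0))), e)), e)  →  k(p(k(k(p(k(p(0), e)), p(p(0))), e)), e)   [R5 at 1]
2. k(p(k(k(p(k(p(0), e)), p(p(0))), e)), e)  →  k(k(p(k(p(0), e)), p(p(0))), e)   [R6 at ε]
3. k(k(p(k(p(0), e)), p(p(0))), e)  →  k(p(k(p(0), e)), e)   [R7 at 1]
4. k(p(k(p(0), e)), e)  →  k(p(0), e)   [R6 at ε]
5. k(p(0), e)  →  0   [R6 at ε]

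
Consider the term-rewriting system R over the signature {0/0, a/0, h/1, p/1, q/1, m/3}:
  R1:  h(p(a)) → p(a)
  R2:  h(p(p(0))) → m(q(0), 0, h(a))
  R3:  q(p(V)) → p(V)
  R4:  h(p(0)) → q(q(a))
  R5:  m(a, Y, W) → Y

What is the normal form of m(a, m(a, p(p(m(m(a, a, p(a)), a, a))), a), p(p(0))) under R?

p(p(a))

1. m(a, m(a, p(p(m(m(a, a, p(a)), a, a))), a), p(p(0)))  →  m(a, p(p(m(m(a, a, p(a)), a, a))), a)   [R5 at ε]
2. m(a, p(p(m(m(a, a, p(a)), a, a))), a)  →  p(p(m(m(a, a, p(a)), a, a)))   [R5 at ε]
3. p(p(m(m(a, a, p(a)), a, a)))  →  p(p(m(a, a, a)))   [R5 at 1.1.1]
4. p(p(m(a, a, a)))  →  p(p(a))   [R5 at 1.1]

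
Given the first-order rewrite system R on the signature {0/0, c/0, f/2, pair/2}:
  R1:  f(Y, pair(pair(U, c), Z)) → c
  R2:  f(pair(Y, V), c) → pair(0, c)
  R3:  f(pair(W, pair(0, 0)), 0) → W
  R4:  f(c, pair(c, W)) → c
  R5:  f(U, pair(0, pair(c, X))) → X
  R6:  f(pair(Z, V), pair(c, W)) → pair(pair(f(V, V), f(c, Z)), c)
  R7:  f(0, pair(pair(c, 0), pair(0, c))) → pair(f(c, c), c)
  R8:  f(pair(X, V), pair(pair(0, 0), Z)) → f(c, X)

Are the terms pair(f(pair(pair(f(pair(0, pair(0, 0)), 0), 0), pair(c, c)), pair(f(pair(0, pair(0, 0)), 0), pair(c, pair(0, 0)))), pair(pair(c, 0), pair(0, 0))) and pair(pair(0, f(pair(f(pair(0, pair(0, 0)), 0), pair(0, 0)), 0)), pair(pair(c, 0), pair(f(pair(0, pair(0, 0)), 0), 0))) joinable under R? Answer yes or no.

Reduce t₁ = pair(f(pair(pair(f(pair(0, pair(0, 0)), 0), 0), pair(c, c)), pair(f(pair(0, pair(0, 0)), 0), pair(c, pair(0, 0)))), pair(pair(c, 0), pair(0, 0))):
1. pair(f(pair(pair(f(pair(0, pair(0, 0)), 0), 0), pair(c, c)), pair(f(pair(0, pair(0, 0)), 0), pair(c, pair(0, 0)))), pair(pair(c, 0), pair(0, 0)))  →  pair(f(pair(pair(0, 0), pair(c, c)), pair(f(pair(0, pair(0, 0)), 0), pair(c, pair(0, 0)))), pair(pair(c, 0), pair(0, 0)))   [R3 at 1.1.1.1]
2. pair(f(pair(pair(0, 0), pair(c, c)), pair(f(pair(0, pair(0, 0)), 0), pair(c, pair(0, 0)))), pair(pair(c, 0), pair(0, 0)))  →  pair(f(pair(pair(0, 0), pair(c, c)), pair(0, pair(c, pair(0, 0)))), pair(pair(c, 0), pair(0, 0)))   [R3 at 1.2.1]
3. pair(f(pair(pair(0, 0), pair(c, c)), pair(0, pair(c, pair(0, 0)))), pair(pair(c, 0), pair(0, 0)))  →  pair(pair(0, 0), pair(pair(c, 0), pair(0, 0)))   [R5 at 1]

Reduce t₂ = pair(pair(0, f(pair(f(pair(0, pair(0, 0)), 0), pair(0, 0)), 0)), pair(pair(c, 0), pair(f(pair(0, pair(0, 0)), 0), 0))):
1. pair(pair(0, f(pair(f(pair(0, pair(0, 0)), 0), pair(0, 0)), 0)), pair(pair(c, 0), pair(f(pair(0, pair(0, 0)), 0), 0)))  →  pair(pair(0, f(pair(0, pair(0, 0)), 0)), pair(pair(c, 0), pair(f(pair(0, pair(0, 0)), 0), 0)))   [R3 at 1.2]
2. pair(pair(0, f(pair(0, pair(0, 0)), 0)), pair(pair(c, 0), pair(f(pair(0, pair(0, 0)), 0), 0)))  →  pair(pair(0, 0), pair(pair(c, 0), pair(f(pair(0, pair(0, 0)), 0), 0)))   [R3 at 1.2]
3. pair(pair(0, 0), pair(pair(c, 0), pair(f(pair(0, pair(0, 0)), 0), 0)))  →  pair(pair(0, 0), pair(pair(c, 0), pair(0, 0)))   [R3 at 2.2.1]

yes — NF(t₁) = pair(pair(0, 0), pair(pair(c, 0), pair(0, 0))), NF(t₂) = pair(pair(0, 0), pair(pair(c, 0), pair(0, 0)))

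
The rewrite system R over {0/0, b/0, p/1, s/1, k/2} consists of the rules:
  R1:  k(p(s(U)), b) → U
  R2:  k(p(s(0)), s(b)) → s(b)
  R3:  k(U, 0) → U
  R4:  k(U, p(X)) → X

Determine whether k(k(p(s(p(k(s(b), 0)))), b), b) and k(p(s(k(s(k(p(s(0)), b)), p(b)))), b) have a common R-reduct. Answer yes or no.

Reduce t₁ = k(k(p(s(p(k(s(b), 0)))), b), b):
1. k(k(p(s(p(k(s(b), 0)))), b), b)  →  k(p(k(s(b), 0)), b)   [R1 at 1]
2. k(p(k(s(b), 0)), b)  →  k(p(s(b)), b)   [R3 at 1.1]
3. k(p(s(b)), b)  →  b   [R1 at ε]

Reduce t₂ = k(p(s(k(s(k(p(s(0)), b)), p(b)))), b):
1. k(p(s(k(s(k(p(s(0)), b)), p(b)))), b)  →  k(s(k(p(s(0)), b)), p(b))   [R1 at ε]
2. k(s(k(p(s(0)), b)), p(b))  →  b   [R4 at ε]

yes — NF(t₁) = b, NF(t₂) = b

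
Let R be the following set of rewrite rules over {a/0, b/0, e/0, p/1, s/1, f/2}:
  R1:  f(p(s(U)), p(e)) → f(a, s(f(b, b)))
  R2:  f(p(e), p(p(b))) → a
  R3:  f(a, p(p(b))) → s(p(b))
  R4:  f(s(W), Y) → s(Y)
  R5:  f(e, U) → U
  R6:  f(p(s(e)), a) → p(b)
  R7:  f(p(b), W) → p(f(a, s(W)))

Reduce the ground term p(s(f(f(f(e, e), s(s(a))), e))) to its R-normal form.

p(s(s(e)))

1. p(s(f(f(f(e, e), s(s(a))), e)))  →  p(s(f(f(e, s(s(a))), e)))   [R5 at 1.1.1.1]
2. p(s(f(f(e, s(s(a))), e)))  →  p(s(f(s(s(a)), e)))   [R5 at 1.1.1]
3. p(s(f(s(s(a)), e)))  →  p(s(s(e)))   [R4 at 1.1]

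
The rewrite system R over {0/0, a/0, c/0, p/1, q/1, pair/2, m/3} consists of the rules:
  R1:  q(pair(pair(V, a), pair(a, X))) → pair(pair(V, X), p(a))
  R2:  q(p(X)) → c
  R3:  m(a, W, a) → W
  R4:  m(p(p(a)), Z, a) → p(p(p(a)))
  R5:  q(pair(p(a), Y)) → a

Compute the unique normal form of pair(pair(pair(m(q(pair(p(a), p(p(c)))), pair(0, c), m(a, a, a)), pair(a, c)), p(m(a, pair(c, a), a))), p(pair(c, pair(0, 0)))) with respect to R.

pair(pair(pair(pair(0, c), pair(a, c)), p(pair(c, a))), p(pair(c, pair(0, 0))))

1. pair(pair(pair(m(q(pair(p(a), p(p(c)))), pair(0, c), m(a, a, a)), pair(a, c)), p(m(a, pair(c, a), a))), p(pair(c, pair(0, 0))))  →  pair(pair(pair(m(a, pair(0, c), m(a, a, a)), pair(a, c)), p(m(a, pair(c, a), a))), p(pair(c, pair(0, 0))))   [R5 at 1.1.1.1]
2. pair(pair(pair(m(a, pair(0, c), m(a, a, a)), pair(a, c)), p(m(a, pair(c, a), a))), p(pair(c, pair(0, 0))))  →  pair(pair(pair(m(a, pair(0, c), a), pair(a, c)), p(m(a, pair(c, a), a))), p(pair(c, pair(0, 0))))   [R3 at 1.1.1.3]
3. pair(pair(pair(m(a, pair(0, c), a), pair(a, c)), p(m(a, pair(c, a), a))), p(pair(c, pair(0, 0))))  →  pair(pair(pair(pair(0, c), pair(a, c)), p(m(a, pair(c, a), a))), p(pair(c, pair(0, 0))))   [R3 at 1.1.1]
4. pair(pair(pair(pair(0, c), pair(a, c)), p(m(a, pair(c, a), a))), p(pair(c, pair(0, 0))))  →  pair(pair(pair(pair(0, c), pair(a, c)), p(pair(c, a))), p(pair(c, pair(0, 0))))   [R3 at 1.2.1]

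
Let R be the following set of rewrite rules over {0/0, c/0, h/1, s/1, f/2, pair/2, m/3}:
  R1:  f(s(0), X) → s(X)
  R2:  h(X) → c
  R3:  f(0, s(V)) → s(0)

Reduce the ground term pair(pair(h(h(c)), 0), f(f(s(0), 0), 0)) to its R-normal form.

1. pair(pair(h(h(c)), 0), f(f(s(0), 0), 0))  →  pair(pair(c, 0), f(f(s(0), 0), 0))   [R2 at 1.1]
2. pair(pair(c, 0), f(f(s(0), 0), 0))  →  pair(pair(c, 0), f(s(0), 0))   [R1 at 2.1]
3. pair(pair(c, 0), f(s(0), 0))  →  pair(pair(c, 0), s(0))   [R1 at 2]

pair(pair(c, 0), s(0))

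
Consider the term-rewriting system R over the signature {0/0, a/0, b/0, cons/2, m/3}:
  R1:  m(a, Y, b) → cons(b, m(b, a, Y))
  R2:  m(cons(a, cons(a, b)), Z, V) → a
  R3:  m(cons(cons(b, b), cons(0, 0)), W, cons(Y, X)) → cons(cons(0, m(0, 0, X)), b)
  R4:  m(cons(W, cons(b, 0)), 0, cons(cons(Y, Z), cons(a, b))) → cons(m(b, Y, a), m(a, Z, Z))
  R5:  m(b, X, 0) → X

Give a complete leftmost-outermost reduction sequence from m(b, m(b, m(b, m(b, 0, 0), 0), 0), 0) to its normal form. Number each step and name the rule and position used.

1. m(b, m(b, m(b, m(b, 0, 0), 0), 0), 0)  →  m(b, m(b, m(b, 0, 0), 0), 0)   [R5 at ε]
2. m(b, m(b, m(b, 0, 0), 0), 0)  →  m(b, m(b, 0, 0), 0)   [R5 at ε]
3. m(b, m(b, 0, 0), 0)  →  m(b, 0, 0)   [R5 at ε]
4. m(b, 0, 0)  →  0   [R5 at ε]

0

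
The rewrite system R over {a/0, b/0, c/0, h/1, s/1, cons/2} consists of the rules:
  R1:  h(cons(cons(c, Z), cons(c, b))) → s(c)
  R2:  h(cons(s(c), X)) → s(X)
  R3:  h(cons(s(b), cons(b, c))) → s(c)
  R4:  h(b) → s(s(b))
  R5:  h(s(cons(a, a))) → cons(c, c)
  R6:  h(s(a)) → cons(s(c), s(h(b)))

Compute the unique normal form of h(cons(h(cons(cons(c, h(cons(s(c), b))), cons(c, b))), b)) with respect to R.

1. h(cons(h(cons(cons(c, h(cons(s(c), b))), cons(c, b))), b))  →  h(cons(s(c), b))   [R1 at 1.1]
2. h(cons(s(c), b))  →  s(b)   [R2 at ε]

s(b)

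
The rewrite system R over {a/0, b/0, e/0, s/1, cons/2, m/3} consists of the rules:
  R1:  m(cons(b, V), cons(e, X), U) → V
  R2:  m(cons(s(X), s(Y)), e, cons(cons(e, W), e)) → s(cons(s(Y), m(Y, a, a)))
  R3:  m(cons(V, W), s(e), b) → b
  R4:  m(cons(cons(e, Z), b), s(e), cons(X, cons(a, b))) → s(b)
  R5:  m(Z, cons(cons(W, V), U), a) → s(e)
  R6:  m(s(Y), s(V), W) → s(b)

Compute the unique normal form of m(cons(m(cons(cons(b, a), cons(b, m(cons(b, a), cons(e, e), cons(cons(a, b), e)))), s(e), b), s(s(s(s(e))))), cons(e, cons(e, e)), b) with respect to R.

s(s(s(s(e))))

1. m(cons(m(cons(cons(b, a), cons(b, m(cons(b, a), cons(e, e), cons(cons(a, b), e)))), s(e), b), s(s(s(s(e))))), cons(e, cons(e, e)), b)  →  m(cons(b, s(s(s(s(e))))), cons(e, cons(e, e)), b)   [R3 at 1.1]
2. m(cons(b, s(s(s(s(e))))), cons(e, cons(e, e)), b)  →  s(s(s(s(e))))   [R1 at ε]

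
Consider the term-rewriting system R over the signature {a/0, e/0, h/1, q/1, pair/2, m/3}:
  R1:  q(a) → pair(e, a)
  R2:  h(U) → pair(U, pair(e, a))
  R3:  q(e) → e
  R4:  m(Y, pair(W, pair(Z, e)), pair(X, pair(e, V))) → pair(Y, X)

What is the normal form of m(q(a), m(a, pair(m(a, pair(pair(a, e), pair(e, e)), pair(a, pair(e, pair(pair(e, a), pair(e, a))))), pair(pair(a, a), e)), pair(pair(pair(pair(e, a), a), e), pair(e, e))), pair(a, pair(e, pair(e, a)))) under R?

1. m(q(a), m(a, pair(m(a, pair(pair(a, e), pair(e, e)), pair(a, pair(e, pair(pair(e, a), pair(e, a))))), pair(pair(a, a), e)), pair(pair(pair(pair(e, a), a), e), pair(e, e))), pair(a, pair(e, pair(e, a))))  →  m(pair(e, a), m(a, pair(m(a, pair(pair(a, e), pair(e, e)), pair(a, pair(e, pair(pair(e, a), pair(e, a))))), pair(pair(a, a), e)), pair(pair(pair(pair(e, a), a), e), pair(e, e))), pair(a, pair(e, pair(e, a))))   [R1 at 1]
2. m(pair(e, a), m(a, pair(m(a, pair(pair(a, e), pair(e, e)), pair(a, pair(e, pair(pair(e, a), pair(e, a))))), pair(pair(a, a), e)), pair(pair(pair(pair(e, a), a), e), pair(e, e))), pair(a, pair(e, pair(e, a))))  →  m(pair(e, a), pair(a, pair(pair(pair(e, a), a), e)), pair(a, pair(e, pair(e, a))))   [R4 at 2]
3. m(pair(e, a), pair(a, pair(pair(pair(e, a), a), e)), pair(a, pair(e, pair(e, a))))  →  pair(pair(e, a), a)   [R4 at ε]

pair(pair(e, a), a)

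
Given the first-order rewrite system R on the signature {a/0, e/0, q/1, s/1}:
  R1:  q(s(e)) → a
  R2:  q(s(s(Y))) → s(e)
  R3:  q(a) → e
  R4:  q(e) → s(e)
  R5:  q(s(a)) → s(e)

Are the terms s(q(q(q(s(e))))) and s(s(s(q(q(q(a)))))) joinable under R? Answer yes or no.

Reduce t₁ = s(q(q(q(s(e))))):
1. s(q(q(q(s(e)))))  →  s(q(q(a)))   [R1 at 1.1.1]
2. s(q(q(a)))  →  s(q(e))   [R3 at 1.1]
3. s(q(e))  →  s(s(e))   [R4 at 1]

Reduce t₂ = s(s(s(q(q(q(a)))))):
1. s(s(s(q(q(q(a))))))  →  s(s(s(q(q(e)))))   [R3 at 1.1.1.1.1]
2. s(s(s(q(q(e)))))  →  s(s(s(q(s(e)))))   [R4 at 1.1.1.1]
3. s(s(s(q(s(e)))))  →  s(s(s(a)))   [R1 at 1.1.1]

no — NF(t₁) = s(s(e)), NF(t₂) = s(s(s(a)))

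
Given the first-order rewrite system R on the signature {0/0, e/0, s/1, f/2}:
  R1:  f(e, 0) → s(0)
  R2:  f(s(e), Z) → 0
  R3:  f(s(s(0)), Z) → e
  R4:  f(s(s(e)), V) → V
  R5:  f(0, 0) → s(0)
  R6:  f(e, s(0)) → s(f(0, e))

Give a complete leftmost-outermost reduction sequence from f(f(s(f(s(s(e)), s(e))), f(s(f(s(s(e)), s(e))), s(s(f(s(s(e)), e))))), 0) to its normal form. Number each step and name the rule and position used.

0

1. f(f(s(f(s(s(e)), s(e))), f(s(f(s(s(e)), s(e))), s(s(f(s(s(e)), e))))), 0)  →  f(f(s(s(e)), f(s(f(s(s(e)), s(e))), s(s(f(s(s(e)), e))))), 0)   [R4 at 1.1.1]
2. f(f(s(s(e)), f(s(f(s(s(e)), s(e))), s(s(f(s(s(e)), e))))), 0)  →  f(f(s(f(s(s(e)), s(e))), s(s(f(s(s(e)), e)))), 0)   [R4 at 1]
3. f(f(s(f(s(s(e)), s(e))), s(s(f(s(s(e)), e)))), 0)  →  f(f(s(s(e)), s(s(f(s(s(e)), e)))), 0)   [R4 at 1.1.1]
4. f(f(s(s(e)), s(s(f(s(s(e)), e)))), 0)  →  f(s(s(f(s(s(e)), e))), 0)   [R4 at 1]
5. f(s(s(f(s(s(e)), e))), 0)  →  f(s(s(e)), 0)   [R4 at 1.1.1]
6. f(s(s(e)), 0)  →  0   [R4 at ε]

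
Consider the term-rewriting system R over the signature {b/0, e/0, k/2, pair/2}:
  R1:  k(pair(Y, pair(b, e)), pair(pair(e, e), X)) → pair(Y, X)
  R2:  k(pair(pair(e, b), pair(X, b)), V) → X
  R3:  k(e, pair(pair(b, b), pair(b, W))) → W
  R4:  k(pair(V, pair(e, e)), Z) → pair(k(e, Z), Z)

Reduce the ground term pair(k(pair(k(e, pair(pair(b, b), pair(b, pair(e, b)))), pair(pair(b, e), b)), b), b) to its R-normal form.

1. pair(k(pair(k(e, pair(pair(b, b), pair(b, pair(e, b)))), pair(pair(b, e), b)), b), b)  →  pair(k(pair(pair(e, b), pair(pair(b, e), b)), b), b)   [R3 at 1.1.1]
2. pair(k(pair(pair(e, b), pair(pair(b, e), b)), b), b)  →  pair(pair(b, e), b)   [R2 at 1]

pair(pair(b, e), b)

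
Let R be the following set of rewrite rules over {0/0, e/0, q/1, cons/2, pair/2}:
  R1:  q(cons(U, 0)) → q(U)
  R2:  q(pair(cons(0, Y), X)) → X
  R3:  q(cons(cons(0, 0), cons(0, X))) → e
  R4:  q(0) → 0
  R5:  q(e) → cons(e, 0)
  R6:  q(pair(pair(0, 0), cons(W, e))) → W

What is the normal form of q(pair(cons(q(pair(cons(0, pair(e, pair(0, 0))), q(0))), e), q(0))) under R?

1. q(pair(cons(q(pair(cons(0, pair(e, pair(0, 0))), q(0))), e), q(0)))  →  q(pair(cons(q(0), e), q(0)))   [R2 at 1.1.1]
2. q(pair(cons(q(0), e), q(0)))  →  q(pair(cons(0, e), q(0)))   [R4 at 1.1.1]
3. q(pair(cons(0, e), q(0)))  →  q(0)   [R2 at ε]
4. q(0)  →  0   [R4 at ε]

0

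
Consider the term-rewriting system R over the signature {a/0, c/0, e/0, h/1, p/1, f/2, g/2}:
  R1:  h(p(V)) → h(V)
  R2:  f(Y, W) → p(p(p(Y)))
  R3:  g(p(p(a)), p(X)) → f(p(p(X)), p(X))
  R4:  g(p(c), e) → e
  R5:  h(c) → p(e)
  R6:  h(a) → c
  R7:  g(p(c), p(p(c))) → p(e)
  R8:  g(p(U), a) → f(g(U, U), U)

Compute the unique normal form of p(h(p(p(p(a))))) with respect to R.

1. p(h(p(p(p(a)))))  →  p(h(p(p(a))))   [R1 at 1]
2. p(h(p(p(a))))  →  p(h(p(a)))   [R1 at 1]
3. p(h(p(a)))  →  p(h(a))   [R1 at 1]
4. p(h(a))  →  p(c)   [R6 at 1]

p(c)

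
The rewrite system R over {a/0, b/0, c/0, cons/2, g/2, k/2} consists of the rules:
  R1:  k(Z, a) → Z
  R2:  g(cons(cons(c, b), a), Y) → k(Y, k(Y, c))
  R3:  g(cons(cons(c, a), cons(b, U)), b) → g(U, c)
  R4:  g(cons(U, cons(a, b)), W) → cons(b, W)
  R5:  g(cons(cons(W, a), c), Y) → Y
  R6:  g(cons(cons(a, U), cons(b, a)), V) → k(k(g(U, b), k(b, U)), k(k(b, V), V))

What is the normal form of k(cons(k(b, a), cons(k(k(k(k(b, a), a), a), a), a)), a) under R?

1. k(cons(k(b, a), cons(k(k(k(k(b, a), a), a), a), a)), a)  →  cons(k(b, a), cons(k(k(k(k(b, a), a), a), a), a))   [R1 at ε]
2. cons(k(b, a), cons(k(k(k(k(b, a), a), a), a), a))  →  cons(b, cons(k(k(k(k(b, a), a), a), a), a))   [R1 at 1]
3. cons(b, cons(k(k(k(k(b, a), a), a), a), a))  →  cons(b, cons(k(k(k(b, a), a), a), a))   [R1 at 2.1]
4. cons(b, cons(k(k(k(b, a), a), a), a))  →  cons(b, cons(k(k(b, a), a), a))   [R1 at 2.1]
5. cons(b, cons(k(k(b, a), a), a))  →  cons(b, cons(k(b, a), a))   [R1 at 2.1]
6. cons(b, cons(k(b, a), a))  →  cons(b, cons(b, a))   [R1 at 2.1]

cons(b, cons(b, a))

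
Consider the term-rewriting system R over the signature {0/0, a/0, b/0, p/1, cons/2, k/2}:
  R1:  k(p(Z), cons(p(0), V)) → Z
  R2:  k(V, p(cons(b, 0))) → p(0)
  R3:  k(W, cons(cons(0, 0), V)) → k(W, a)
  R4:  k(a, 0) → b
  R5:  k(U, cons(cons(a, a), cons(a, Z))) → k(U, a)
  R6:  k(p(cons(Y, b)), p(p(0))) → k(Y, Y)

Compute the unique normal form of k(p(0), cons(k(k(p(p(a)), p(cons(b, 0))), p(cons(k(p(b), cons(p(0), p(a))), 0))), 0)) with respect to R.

1. k(p(0), cons(k(k(p(p(a)), p(cons(b, 0))), p(cons(k(p(b), cons(p(0), p(a))), 0))), 0))  →  k(p(0), cons(k(p(0), p(cons(k(p(b), cons(p(0), p(a))), 0))), 0))   [R2 at 2.1.1]
2. k(p(0), cons(k(p(0), p(cons(k(p(b), cons(p(0), p(a))), 0))), 0))  →  k(p(0), cons(k(p(0), p(cons(b, 0))), 0))   [R1 at 2.1.2.1.1]
3. k(p(0), cons(k(p(0), p(cons(b, 0))), 0))  →  k(p(0), cons(p(0), 0))   [R2 at 2.1]
4. k(p(0), cons(p(0), 0))  →  0   [R1 at ε]

0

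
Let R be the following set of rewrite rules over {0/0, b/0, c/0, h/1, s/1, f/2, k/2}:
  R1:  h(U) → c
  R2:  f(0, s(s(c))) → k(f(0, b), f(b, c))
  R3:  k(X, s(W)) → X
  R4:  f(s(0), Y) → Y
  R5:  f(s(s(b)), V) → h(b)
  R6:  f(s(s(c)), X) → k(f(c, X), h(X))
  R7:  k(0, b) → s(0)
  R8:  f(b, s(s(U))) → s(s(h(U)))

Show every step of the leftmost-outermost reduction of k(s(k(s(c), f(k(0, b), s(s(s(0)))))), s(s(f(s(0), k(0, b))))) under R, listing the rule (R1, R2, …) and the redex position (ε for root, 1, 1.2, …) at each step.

1. k(s(k(s(c), f(k(0, b), s(s(s(0)))))), s(s(f(s(0), k(0, b)))))  →  s(k(s(c), f(k(0, b), s(s(s(0))))))   [R3 at ε]
2. s(k(s(c), f(k(0, b), s(s(s(0))))))  →  s(k(s(c), f(s(0), s(s(s(0))))))   [R7 at 1.2.1]
3. s(k(s(c), f(s(0), s(s(s(0))))))  →  s(k(s(c), s(s(s(0)))))   [R4 at 1.2]
4. s(k(s(c), s(s(s(0)))))  →  s(s(c))   [R3 at 1]

s(s(c))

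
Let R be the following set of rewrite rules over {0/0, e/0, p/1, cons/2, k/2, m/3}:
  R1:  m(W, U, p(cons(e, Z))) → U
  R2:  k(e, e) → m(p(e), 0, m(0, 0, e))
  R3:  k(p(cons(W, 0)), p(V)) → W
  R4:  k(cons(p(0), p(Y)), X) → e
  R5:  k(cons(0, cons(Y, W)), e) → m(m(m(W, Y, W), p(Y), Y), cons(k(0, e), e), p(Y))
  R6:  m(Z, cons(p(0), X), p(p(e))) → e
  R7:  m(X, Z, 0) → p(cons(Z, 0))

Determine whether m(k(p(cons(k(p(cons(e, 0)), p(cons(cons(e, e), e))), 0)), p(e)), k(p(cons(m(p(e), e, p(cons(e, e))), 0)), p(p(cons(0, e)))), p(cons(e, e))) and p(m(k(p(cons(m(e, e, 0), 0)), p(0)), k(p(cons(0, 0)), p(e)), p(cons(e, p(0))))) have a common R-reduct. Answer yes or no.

Reduce t₁ = m(k(p(cons(k(p(cons(e, 0)), p(cons(cons(e, e), e))), 0)), p(e)), k(p(cons(m(p(e), e, p(cons(e, e))), 0)), p(p(cons(0, e)))), p(cons(e, e))):
1. m(k(p(cons(k(p(cons(e, 0)), p(cons(cons(e, e), e))), 0)), p(e)), k(p(cons(m(p(e), e, p(cons(e, e))), 0)), p(p(cons(0, e)))), p(cons(e, e)))  →  k(p(cons(m(p(e), e, p(cons(e, e))), 0)), p(p(cons(0, e))))   [R1 at ε]
2. k(p(cons(m(p(e), e, p(cons(e, e))), 0)), p(p(cons(0, e))))  →  m(p(e), e, p(cons(e, e)))   [R3 at ε]
3. m(p(e), e, p(cons(e, e)))  →  e   [R1 at ε]

Reduce t₂ = p(m(k(p(cons(m(e, e, 0), 0)), p(0)), k(p(cons(0, 0)), p(e)), p(cons(e, p(0))))):
1. p(m(k(p(cons(m(e, e, 0), 0)), p(0)), k(p(cons(0, 0)), p(e)), p(cons(e, p(0)))))  →  p(k(p(cons(0, 0)), p(e)))   [R1 at 1]
2. p(k(p(cons(0, 0)), p(e)))  →  p(0)   [R3 at 1]

no — NF(t₁) = e, NF(t₂) = p(0)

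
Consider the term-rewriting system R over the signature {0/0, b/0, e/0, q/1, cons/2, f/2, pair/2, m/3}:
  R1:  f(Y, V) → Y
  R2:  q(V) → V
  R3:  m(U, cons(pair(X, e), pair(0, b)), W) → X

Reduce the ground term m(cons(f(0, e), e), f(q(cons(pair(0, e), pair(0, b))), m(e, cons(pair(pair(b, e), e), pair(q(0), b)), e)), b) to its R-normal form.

1. m(cons(f(0, e), e), f(q(cons(pair(0, e), pair(0, b))), m(e, cons(pair(pair(b, e), e), pair(q(0), b)), e)), b)  →  m(cons(0, e), f(q(cons(pair(0, e), pair(0, b))), m(e, cons(pair(pair(b, e), e), pair(q(0), b)), e)), b)   [R1 at 1.1]
2. m(cons(0, e), f(q(cons(pair(0, e), pair(0, b))), m(e, cons(pair(pair(b, e), e), pair(q(0), b)), e)), b)  →  m(cons(0, e), q(cons(pair(0, e), pair(0, b))), b)   [R1 at 2]
3. m(cons(0, e), q(cons(pair(0, e), pair(0, b))), b)  →  m(cons(0, e), cons(pair(0, e), pair(0, b)), b)   [R2 at 2]
4. m(cons(0, e), cons(pair(0, e), pair(0, b)), b)  →  0   [R3 at ε]

0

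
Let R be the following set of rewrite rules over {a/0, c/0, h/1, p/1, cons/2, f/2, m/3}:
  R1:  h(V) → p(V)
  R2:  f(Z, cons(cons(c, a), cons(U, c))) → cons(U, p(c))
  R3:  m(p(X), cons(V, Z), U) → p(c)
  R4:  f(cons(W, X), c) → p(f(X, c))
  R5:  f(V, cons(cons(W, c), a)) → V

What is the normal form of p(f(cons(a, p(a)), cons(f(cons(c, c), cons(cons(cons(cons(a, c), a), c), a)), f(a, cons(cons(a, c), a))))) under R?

1. p(f(cons(a, p(a)), cons(f(cons(c, c), cons(cons(cons(cons(a, c), a), c), a)), f(a, cons(cons(a, c), a)))))  →  p(f(cons(a, p(a)), cons(cons(c, c), f(a, cons(cons(a, c), a)))))   [R5 at 1.2.1]
2. p(f(cons(a, p(a)), cons(cons(c, c), f(a, cons(cons(a, c), a)))))  →  p(f(cons(a, p(a)), cons(cons(c, c), a)))   [R5 at 1.2.2]
3. p(f(cons(a, p(a)), cons(cons(c, c), a)))  →  p(cons(a, p(a)))   [R5 at 1]

p(cons(a, p(a)))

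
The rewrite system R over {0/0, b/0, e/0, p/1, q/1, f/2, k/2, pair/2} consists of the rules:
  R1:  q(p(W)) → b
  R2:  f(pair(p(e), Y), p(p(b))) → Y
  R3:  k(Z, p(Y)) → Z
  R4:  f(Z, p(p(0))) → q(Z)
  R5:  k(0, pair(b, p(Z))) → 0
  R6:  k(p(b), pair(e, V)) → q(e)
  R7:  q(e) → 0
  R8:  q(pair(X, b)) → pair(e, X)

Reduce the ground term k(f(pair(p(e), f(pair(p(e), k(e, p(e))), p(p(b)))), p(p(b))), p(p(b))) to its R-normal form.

e

1. k(f(pair(p(e), f(pair(p(e), k(e, p(e))), p(p(b)))), p(p(b))), p(p(b)))  →  f(pair(p(e), f(pair(p(e), k(e, p(e))), p(p(b)))), p(p(b)))   [R3 at ε]
2. f(pair(p(e), f(pair(p(e), k(e, p(e))), p(p(b)))), p(p(b)))  →  f(pair(p(e), k(e, p(e))), p(p(b)))   [R2 at ε]
3. f(pair(p(e), k(e, p(e))), p(p(b)))  →  k(e, p(e))   [R2 at ε]
4. k(e, p(e))  →  e   [R3 at ε]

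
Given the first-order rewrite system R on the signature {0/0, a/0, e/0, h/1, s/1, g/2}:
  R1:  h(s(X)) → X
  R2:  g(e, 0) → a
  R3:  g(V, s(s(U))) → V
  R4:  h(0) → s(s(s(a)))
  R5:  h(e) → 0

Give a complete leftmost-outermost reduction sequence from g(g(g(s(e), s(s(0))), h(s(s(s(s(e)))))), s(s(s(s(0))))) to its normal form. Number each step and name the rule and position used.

1. g(g(g(s(e), s(s(0))), h(s(s(s(s(e)))))), s(s(s(s(0)))))  →  g(g(s(e), s(s(0))), h(s(s(s(s(e))))))   [R3 at ε]
2. g(g(s(e), s(s(0))), h(s(s(s(s(e))))))  →  g(s(e), h(s(s(s(s(e))))))   [R3 at 1]
3. g(s(e), h(s(s(s(s(e))))))  →  g(s(e), s(s(s(e))))   [R1 at 2]
4. g(s(e), s(s(s(e))))  →  s(e)   [R3 at ε]

s(e)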